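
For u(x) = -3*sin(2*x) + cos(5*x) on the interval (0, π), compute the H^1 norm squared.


||u||_{H^1(0,π)}^2 = 208/7 + 71*π/2

u'(x) = -5*sin(5*x) - 6*cos(2*x).
Expand u² and (u')² and integrate term by term on (0, π), using: for integers n ≥ 1, ∫_0^π sin²(nx) dx = ∫_0^π cos²(nx) dx = π/2; for n ≠ n', ∫_0^π sin(nx)sin(n'x) dx = ∫_0^π cos(nx)cos(n'x) dx = 0; and by product-to-sum, ∫_0^π sin(nx)cos(n'x) dx = ½∫_0^π [sin((n+n')x) + sin((n−n')x)] dx, which is 0 when n+n' is even and 2n/(n²−n'²) when n+n' is odd (it need not vanish on (0, π)).
  u² squared terms: (-3)²·∫sin(2x)² dx = 9·π/2 = 9*π/2;  (1)²·∫cos(5x)² dx = 1·π/2 = π/2.
  u² cross terms: 2·(-3)·(1)·∫sin(2x)·cos(5x) dx = -6·(-4/21) = 8/7.
  So ∫_0^π u² dx = 9*π/2 + π/2 + 8/7 = 8/7 + 5*π.
  (u')² squared terms: (-6)²·∫cos(2x)² dx = 36·π/2 = 18*π;  (-5)²·∫sin(5x)² dx = 25·π/2 = 25*π/2.
  (u')² cross terms: 2·(-6)·(-5)·∫cos(2x)·sin(5x) dx = 60·(10/21) = 200/7.
  So ∫_0^π (u')² dx = 18*π + 25*π/2 + 200/7 = 200/7 + 61*π/2.
||u||_{H^1}^2 = (8/7 + 5*π) + (200/7 + 61*π/2) = 208/7 + 71*π/2.


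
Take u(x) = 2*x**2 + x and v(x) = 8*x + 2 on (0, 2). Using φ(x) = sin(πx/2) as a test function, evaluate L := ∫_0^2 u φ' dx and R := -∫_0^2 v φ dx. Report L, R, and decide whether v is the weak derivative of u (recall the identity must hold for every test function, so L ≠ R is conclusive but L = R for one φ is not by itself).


LHS = -20/π, RHS = -40/π. No, v is not the weak derivative of u.

u(x) = 2*x**2 + x, classical derivative u'(x) = 4*x + 1.
φ(x) = sin(πx/2), so φ'(x) = π*cos(π*x/2)/2.
Note φ(0) = φ(2) = 0, so the boundary term u·φ vanishes.
LHS = ∫_0^2 u(x) φ'(x) dx = ∫_0^2 (π*x^2*cos(π*x/2) + π*x*cos(π*x/2)/2) dx. Term by term:
  ∫_0^2 π*x^2*cos(π*x/2) dx = -16/π;  ∫_0^2 π*x*cos(π*x/2)/2 dx = -4/π.
Sum: -16/π − 4/π = -20/π.
So LHS = -20/π.
∫_0^2 v(x) φ(x) dx = ∫_0^2 (8*x*sin(π*x/2) + 2*sin(π*x/2)) dx. Term by term:
  ∫_0^2 2*sin(π*x/2) dx = 8/π;  ∫_0^2 8*x*sin(π*x/2) dx = 32/π.
Sum: 8/π + 32/π = 40/π.
So RHS = -∫_0^2 v(x) φ(x) dx = -40/π.
LHS − RHS = 20/π ≠ 0, so the identity fails.
(For a valid weak derivative the identity must hold for EVERY test function, in particular this one. The failure shows v is NOT the weak derivative of u.)
Correct weak derivative would be u'(x) = 4*x + 1.


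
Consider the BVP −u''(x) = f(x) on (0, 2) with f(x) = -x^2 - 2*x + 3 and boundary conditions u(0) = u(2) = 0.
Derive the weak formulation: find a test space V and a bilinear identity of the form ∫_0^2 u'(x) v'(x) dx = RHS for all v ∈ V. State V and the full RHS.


V = H^1_0(0, 2) (so v(0) = v(2) = 0); weak form: ∫_0^2 u'v' dx = ∫_0^2 (-x^2 - 2*x + 3) v dx for all v ∈ V.

Multiply both sides by a test function v and integrate from 0 to 2:
  ∫_0^2 −u''(x) v(x) dx = ∫_0^2 f(x) v(x) dx.
Integrate the LHS by parts once:
  ∫_0^2 −u'' v dx = −[u'(x) v(x)]_0^2 + ∫_0^2 u'(x) v'(x) dx.
Thus ∫_0^2 u'(x) v'(x) dx = ∫_0^2 f(x) v(x) dx + [u'(x) v(x)]_0^2.
Choose V so that boundary terms are either known or forced to vanish.
u is Dirichlet: u(0) = u(2) = 0. Let V = H^1_0(0, 2); then v(0) = v(2) = 0, and [u' v]_0^2 = 0.
Weak formulation: find u (satisfying any essential BC) such that ∫_0^2 u'(x) v'(x) dx = ∫_0^2 f v dx for all v ∈ V.
Substituting f(x) = -x^2 - 2*x + 3, the right-hand side is ∫_0^2 (-x^2 - 2*x + 3) v dx.


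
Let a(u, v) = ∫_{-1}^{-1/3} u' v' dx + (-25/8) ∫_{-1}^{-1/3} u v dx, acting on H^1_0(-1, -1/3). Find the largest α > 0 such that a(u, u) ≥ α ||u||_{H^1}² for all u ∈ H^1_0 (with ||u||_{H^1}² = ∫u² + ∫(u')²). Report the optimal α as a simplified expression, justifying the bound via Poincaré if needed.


α = (-25 + 18*π^2)/(2*(4 + 9*π^2))

Coercivity of a(·,·) on H^1_0(-1, -1/3) means a(u, u) ≥ α ||u||_{H^1}² for every u ∈ H^1_0.
The interval has length L = 2/3, and Poincaré/coercivity depend only on L. Here a(u, u) = ∫(u')² + (-25/8)·∫u².
Here c = -25/8 < 0 with |c| < (π/L)² = 9*π^2/4, so coercivity still holds. The condition a(u,u) ≥ α||u||_{H^1}² reads (1−α)∫(u')² ≥ (α−c)∫u². Any admissible α is ≤ 1 (rapidly oscillating u have ∫u²/∫(u')² → 0), and α = 1 would force 0 ≥ (1−c)∫u², impossible since c < 1; so 1−α > 0. By the sharp Poincaré inequality on H^1_0 of an interval of length L, ∫(u')² ≥ (π/L)²∫u² with equality for the first sine mode sin(π(x−x₀)/L) (x₀ the left endpoint), so the inequality holds for all u iff (1−α)(π/L)² ≥ α − c, i.e. α ≤ ((π/L)² + c)/((π/L)² + 1) = (1 + c(L/π)²)/(1 + (L/π)²). (Direct route, valid since c ≤ 0: Poincaré gives c∫u² ≥ c(L/π)²∫(u')², so a(u,u) ≥ (1 + c(L/π)²)∫(u')², while ||u||_{H^1}² ≤ (1 + (L/π)²)∫(u')²; dividing yields the same α.) With (π/L)² = 9*π^2/4 and c = -25/8, the largest admissible constant is α = ((π/L)² + c)/((π/L)² + 1).
Simplifying, α = (-25 + 18*π^2)/(2*(4 + 9*π^2)).


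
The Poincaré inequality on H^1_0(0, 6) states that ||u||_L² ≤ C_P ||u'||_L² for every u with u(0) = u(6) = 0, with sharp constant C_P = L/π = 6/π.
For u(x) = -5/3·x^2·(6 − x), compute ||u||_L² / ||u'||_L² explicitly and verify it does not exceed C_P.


||u||_L² / ||u'||_L² = 3*sqrt(14)/7 < C_P = 6/π.

u(x) = -5/3·x^2·(6 − x), so u'(x) = 5*x*(x - 4).
u(x) = -5/3·x^2·(6 − x) vanishes at x = 0 and x = 6, so u ∈ H^1_0(0, 6). Differentiate via the product rule and integrate the resulting polynomials term by term.
  ∫_0^6 u² dx = ∫_0^6 (25*x^6/9 - 100*x^5/3 + 100*x^4) dx. Term by term:
    ∫_0^6 25*x^6/9 dx = 777600/7;  ∫_0^6 -100*x^5/3 dx = -259200;  ∫_0^6 100*x^4 dx = 155520.
  Sum: 777600/7 − 259200 + 155520 = 51840/7.
  ∫_0^6 (u')² dx = ∫_0^6 (25*x^4 - 200*x^3 + 400*x^2) dx. Term by term:
    ∫_0^6 25*x^4 dx = 38880;  ∫_0^6 -200*x^3 dx = -64800;  ∫_0^6 400*x^2 dx = 28800.
  Sum: 38880 − 64800 + 28800 = 2880.
∫_0^6 u² dx = 51840/7, so ||u||_L² = 72*sqrt(70)/7.
∫_0^6 (u')² dx = 2880, so ||u'||_L² = 24*sqrt(5).
Ratio ||u||_L² / ||u'||_L² = 3*sqrt(14)/7.
Sharp Poincaré constant on H^1_0(0, 6) is C_P = L/π = 6/π, achieved by sin(π/6·x).
A polynomial bump cannot attain the sharp Poincaré constant (only the first sine eigenfunction does), so the ratio is strictly less than C_P, consistent with ||u||_L² ≤ C_P ||u'||_L².


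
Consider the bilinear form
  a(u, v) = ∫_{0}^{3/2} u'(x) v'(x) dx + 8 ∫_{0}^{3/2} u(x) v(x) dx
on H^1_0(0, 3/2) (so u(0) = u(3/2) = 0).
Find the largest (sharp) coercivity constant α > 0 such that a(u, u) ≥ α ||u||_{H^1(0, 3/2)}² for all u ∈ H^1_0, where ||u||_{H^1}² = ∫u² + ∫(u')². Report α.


α = 1

Coercivity of a(·,·) on H^1_0(0, 3/2) means a(u, u) ≥ α ||u||_{H^1}² for every u ∈ H^1_0.
The interval has length L = 3/2, and Poincaré/coercivity depend only on L. Here a(u, u) = ∫(u')² + (8)·∫u².
Here c = 8 ≥ 1, so a(u,u) = ∫(u')² + c∫u² ≥ ∫(u')² + ∫u² = ||u||_{H^1}², i.e. α = 1 works. No larger α is possible: a(u,u) ≥ α||u||_{H^1}² means (1−α)∫(u')² ≥ (α−c)∫u², and for the modes u_n = sin(nπ(x−x₀)/L) (x₀ the left endpoint) one has ∫u_n²/∫(u_n')² = (L/(nπ))² → 0, so a(u_n,u_n)/||u_n||_{H^1}² → 1. Hence the optimal constant is α = 1.
Therefore α = 1.


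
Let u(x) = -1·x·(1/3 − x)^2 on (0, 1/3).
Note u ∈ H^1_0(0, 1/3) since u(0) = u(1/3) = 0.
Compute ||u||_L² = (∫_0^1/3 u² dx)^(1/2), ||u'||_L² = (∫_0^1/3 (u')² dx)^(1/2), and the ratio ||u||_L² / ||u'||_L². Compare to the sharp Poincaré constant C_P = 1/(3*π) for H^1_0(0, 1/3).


||u||_L² / ||u'||_L² = sqrt(14)/42 < C_P = 1/(3*π).

u(x) = -1·x·(1/3 − x)^2, so u'(x) = (1 - 9*x)*(3*x - 1)/9.
u(x) = -1·x·(1/3 − x)^2 vanishes at x = 0 and x = 1/3, so u ∈ H^1_0(0, 1/3). Differentiate via the product rule and integrate the resulting polynomials term by term.
  ∫_0^1/3 u² dx = ∫_0^1/3 (x^6 - 4*x^5/3 + 2*x^4/3 - 4*x^3/27 + x^2/81) dx. Term by term:
    ∫_0^1/3 x^6 dx = 1/15309;  ∫_0^1/3 -4*x^5/3 dx = -2/6561;  ∫_0^1/3 2*x^4/3 dx = 2/3645;
    ∫_0^1/3 -4*x^3/27 dx = -1/2187;  ∫_0^1/3 x^2/81 dx = 1/6561.
  Sum: 1/15309 − 2/6561 + 2/3645 − 1/2187 + 1/6561 = 1/229635.
  ∫_0^1/3 (u')² dx = ∫_0^1/3 (9*x^4 - 8*x^3 + 22*x^2/9 - 8*x/27 + 1/81) dx. Term by term:
    ∫_0^1/3 9*x^4 dx = 1/135;  ∫_0^1/3 -8*x^3 dx = -2/81;  ∫_0^1/3 22*x^2/9 dx = 22/729;
    ∫_0^1/3 -8*x/27 dx = -4/243;  ∫_0^1/3 1/81 dx = 1/243.
  Sum: 1/135 − 2/81 + 22/729 − 4/243 + 1/243 = 2/3645.
∫_0^1/3 u² dx = 1/229635, so ||u||_L² = sqrt(35)/2835.
∫_0^1/3 (u')² dx = 2/3645, so ||u'||_L² = sqrt(10)/135.
Ratio ||u||_L² / ||u'||_L² = sqrt(14)/42.
Sharp Poincaré constant on H^1_0(0, 1/3) is C_P = L/π = 1/(3*π), achieved by sin(3*π·x).
A polynomial bump cannot attain the sharp Poincaré constant (only the first sine eigenfunction does), so the ratio is strictly less than C_P, consistent with ||u||_L² ≤ C_P ||u'||_L².


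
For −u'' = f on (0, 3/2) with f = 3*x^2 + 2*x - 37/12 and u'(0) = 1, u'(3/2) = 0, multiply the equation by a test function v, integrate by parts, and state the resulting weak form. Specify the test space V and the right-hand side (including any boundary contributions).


V = H^1(0, 3/2) (v unrestricted at boundary; u is determined up to an additive constant); weak form: ∫_0^3/2 u'v' dx = ∫_0^3/2 (3*x^2 + 2*x - 37/12) v dx − v(0) for all v ∈ V.

Multiply both sides by a test function v and integrate from 0 to 3/2:
  ∫_0^3/2 −u''(x) v(x) dx = ∫_0^3/2 f(x) v(x) dx.
Integrate the LHS by parts once:
  ∫_0^3/2 −u'' v dx = −[u'(x) v(x)]_0^3/2 + ∫_0^3/2 u'(x) v'(x) dx.
Thus ∫_0^3/2 u'(x) v'(x) dx = ∫_0^3/2 f(x) v(x) dx + [u'(x) v(x)]_0^3/2.
Choose V so that boundary terms are either known or forced to vanish.
u has inhomogeneous Neumann u'(0) = 1, u'(3/2) = 0. [u' v]_0^3/2 = (0)·v(3/2) − (1)·v(0) = − v(0). Take V = H^1(0, 3/2); boundary term becomes part of RHS.
Weak formulation: find u (satisfying any essential BC) such that ∫_0^3/2 u'(x) v'(x) dx = ∫_0^3/2 f v dx − v(0) for all v ∈ V (Neumann data are natural BCs: they enter the RHS as boundary terms).
Substituting f(x) = 3*x^2 + 2*x - 37/12, the right-hand side is ∫_0^3/2 (3*x^2 + 2*x - 37/12) v dx − v(0).
Compatibility check (pure Neumann): taking v ≡ 1 ∈ V gives 0 = ∫_0^3/2 f dx + (0) − (1), i.e. ∫_0^3/2 f dx must equal u'(0) − u'(3/2) = 1. Indeed ∫_0^3/2 (3*x^2 + 2*x - 37/12) dx = 1, so the data are compatible. The solution is then unique only up to an additive constant (fix it e.g. by requiring ∫_0^3/2 u dx = 0).


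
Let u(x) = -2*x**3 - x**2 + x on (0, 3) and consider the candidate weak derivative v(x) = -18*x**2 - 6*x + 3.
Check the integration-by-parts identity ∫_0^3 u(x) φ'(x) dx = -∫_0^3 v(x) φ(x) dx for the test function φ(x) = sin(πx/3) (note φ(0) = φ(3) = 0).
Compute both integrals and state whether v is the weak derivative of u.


LHS = -648/π^3 + 174/π, RHS = -1944/π^3 + 522/π. No, v is not the weak derivative of u.

u(x) = -2*x**3 - x**2 + x, classical derivative u'(x) = -6*x**2 - 2*x + 1.
φ(x) = sin(πx/3), so φ'(x) = π*cos(π*x/3)/3.
Note φ(0) = φ(3) = 0, so the boundary term u·φ vanishes.
LHS = ∫_0^3 u(x) φ'(x) dx = ∫_0^3 (-2*π*x^3*cos(π*x/3)/3 - π*x^2*cos(π*x/3)/3 + π*x*cos(π*x/3)/3) dx. Term by term:
  ∫_0^3 -2*π*x^3*cos(π*x/3)/3 dx = -648/π^3 + 162/π;  ∫_0^3 -π*x^2*cos(π*x/3)/3 dx = 18/π;  ∫_0^3 π*x*cos(π*x/3)/3 dx = -6/π.
Sum: -648/π^3 + 162/π + 18/π − 6/π = -648/π^3 + 174/π.
So LHS = -648/π^3 + 174/π.
∫_0^3 v(x) φ(x) dx = ∫_0^3 (-18*x^2*sin(π*x/3) - 6*x*sin(π*x/3) + 3*sin(π*x/3)) dx. Term by term:
  ∫_0^3 3*sin(π*x/3) dx = 18/π;  ∫_0^3 -18*x^2*sin(π*x/3) dx = -486/π + 1944/π^3;  ∫_0^3 -6*x*sin(π*x/3) dx = -54/π.
Sum: 18/π + -486/π + 1944/π^3 − 54/π = -522/π + 1944/π^3.
So RHS = -∫_0^3 v(x) φ(x) dx = -1944/π^3 + 522/π.
LHS − RHS = -348/π + 1296/π^3 ≠ 0, so the identity fails.
(For a valid weak derivative the identity must hold for EVERY test function, in particular this one. The failure shows v is NOT the weak derivative of u.)
Correct weak derivative would be u'(x) = -6*x**2 - 2*x + 1.


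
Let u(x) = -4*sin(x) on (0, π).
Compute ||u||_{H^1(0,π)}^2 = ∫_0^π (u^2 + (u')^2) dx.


||u||_{H^1(0,π)}^2 = 16*π

u'(x) = -4*cos(x).
Expand u² and (u')² and integrate term by term on (0, π), using: for integers n ≥ 1, ∫_0^π sin²(nx) dx = ∫_0^π cos²(nx) dx = π/2; for n ≠ n', ∫_0^π sin(nx)sin(n'x) dx = ∫_0^π cos(nx)cos(n'x) dx = 0; and by product-to-sum, ∫_0^π sin(nx)cos(n'x) dx = ½∫_0^π [sin((n+n')x) + sin((n−n')x)] dx, which is 0 when n+n' is even and 2n/(n²−n'²) when n+n' is odd (it need not vanish on (0, π)).
  u² squared terms: (-4)²·∫sin(x)² dx = 16·π/2 = 8*π.
  So ∫_0^π u² dx = 8*π.
  (u')² squared terms: (-4)²·∫cos(x)² dx = 16·π/2 = 8*π.
  So ∫_0^π (u')² dx = 8*π.
||u||_{H^1}^2 = (8*π) + (8*π) = 16*π.


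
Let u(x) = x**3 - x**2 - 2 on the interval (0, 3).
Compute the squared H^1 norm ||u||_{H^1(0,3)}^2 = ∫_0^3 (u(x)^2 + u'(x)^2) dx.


||u||_{H^1}^2 = 2208/7

The H^1 norm (squared) on an interval (0, L) is
  ||u||_{H^1}^2 = ∫_0^L u(x)^2 dx + ∫_0^L u'(x)^2 dx.
Compute u'(x) = 3*x**2 - 2*x.
Then u(x)^2 = x**6 - 2*x**5 + x**4 - 4*x**3 + 4*x**2 + 4 and u'(x)^2 = 9*x**4 - 12*x**3 + 4*x**2.
Integrate each monomial from 0 to 3 using ∫_0^3 c·x^n dx = c·3^(n+1)/(n+1):
  ∫_0^3 u(x)^2 dx = ∫_0^3 (x^6 - 2*x^5 + x^4 - 4*x^3 + 4*x^2 + 4) dx. Term by term:
    ∫_0^3 x^6 dx = 2187/7;  ∫_0^3 -2*x^5 dx = -243;  ∫_0^3 x^4 dx = 243/5;
    ∫_0^3 -4*x^3 dx = -81;  ∫_0^3 4*x^2 dx = 36;  ∫_0^3 4 dx = 12.
  Sum: 2187/7 − 243 + 243/5 − 81 + 36 + 12 = 2976/35.
  ∫_0^3 u'(x)^2 dx = ∫_0^3 (9*x^4 - 12*x^3 + 4*x^2) dx. Term by term:
    ∫_0^3 9*x^4 dx = 2187/5;  ∫_0^3 -12*x^3 dx = -243;  ∫_0^3 4*x^2 dx = 36.
  Sum: 2187/5 − 243 + 36 = 1152/5.
Adding: ||u||_{H^1}^2 = 2976/35 + 1152/5 = 2208/7.


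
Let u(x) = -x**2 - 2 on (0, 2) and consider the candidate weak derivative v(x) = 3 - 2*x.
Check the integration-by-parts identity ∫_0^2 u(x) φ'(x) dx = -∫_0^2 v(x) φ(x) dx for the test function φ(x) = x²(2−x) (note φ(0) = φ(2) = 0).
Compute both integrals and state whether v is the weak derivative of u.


LHS = 16/5, RHS = -4/5. No, v is not the weak derivative of u.

u(x) = -x**2 - 2, classical derivative u'(x) = -2*x.
φ(x) = x²(2−x), so φ'(x) = x*(4 - 3*x).
Note φ(0) = φ(2) = 0, so the boundary term u·φ vanishes.
LHS = ∫_0^2 u(x) φ'(x) dx = ∫_0^2 (3*x^4 - 4*x^3 + 6*x^2 - 8*x) dx. Term by term:
  ∫_0^2 3*x^4 dx = 96/5;  ∫_0^2 -4*x^3 dx = -16;  ∫_0^2 6*x^2 dx = 16;
  ∫_0^2 -8*x dx = -16.
Sum: 96/5 − 16 + 16 − 16 = 16/5.
So LHS = 16/5.
∫_0^2 v(x) φ(x) dx = ∫_0^2 (2*x^4 - 7*x^3 + 6*x^2) dx. Term by term:
  ∫_0^2 2*x^4 dx = 64/5;  ∫_0^2 -7*x^3 dx = -28;  ∫_0^2 6*x^2 dx = 16.
Sum: 64/5 − 28 + 16 = 4/5.
So RHS = -∫_0^2 v(x) φ(x) dx = -4/5.
LHS − RHS = 4 ≠ 0, so the identity fails.
(For a valid weak derivative the identity must hold for EVERY test function, in particular this one. The failure shows v is NOT the weak derivative of u.)
Correct weak derivative would be u'(x) = -2*x.


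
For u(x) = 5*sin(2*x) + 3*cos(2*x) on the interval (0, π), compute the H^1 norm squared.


||u||_{H^1(0,π)}^2 = 85*π

u'(x) = -6*sin(2*x) + 10*cos(2*x).
Expand u² and (u')² and integrate term by term on (0, π), using: for integers n ≥ 1, ∫_0^π sin²(nx) dx = ∫_0^π cos²(nx) dx = π/2; for n ≠ n', ∫_0^π sin(nx)sin(n'x) dx = ∫_0^π cos(nx)cos(n'x) dx = 0; and by product-to-sum, ∫_0^π sin(nx)cos(n'x) dx = ½∫_0^π [sin((n+n')x) + sin((n−n')x)] dx, which is 0 when n+n' is even and 2n/(n²−n'²) when n+n' is odd (it need not vanish on (0, π)).
  u² squared terms: (3)²·∫cos(2x)² dx = 9·π/2 = 9*π/2;  (5)²·∫sin(2x)² dx = 25·π/2 = 25*π/2.
  u² cross terms: 2·(3)·(5)·∫cos(2x)·sin(2x) dx = 30·(0) = 0.
  So ∫_0^π u² dx = 9*π/2 + 25*π/2 + 0 = 17*π.
  (u')² squared terms: (-6)²·∫sin(2x)² dx = 36·π/2 = 18*π;  (10)²·∫cos(2x)² dx = 100·π/2 = 50*π.
  (u')² cross terms: 2·(-6)·(10)·∫sin(2x)·cos(2x) dx = -120·(0) = 0.
  So ∫_0^π (u')² dx = 18*π + 50*π + 0 = 68*π.
||u||_{H^1}^2 = (17*π) + (68*π) = 85*π.


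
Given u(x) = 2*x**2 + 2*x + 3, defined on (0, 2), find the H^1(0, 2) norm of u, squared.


||u||_{H^1}^2 = 3374/15

The H^1 norm (squared) on an interval (0, L) is
  ||u||_{H^1}^2 = ∫_0^L u(x)^2 dx + ∫_0^L u'(x)^2 dx.
Compute u'(x) = 4*x + 2.
Then u(x)^2 = 4*x**4 + 8*x**3 + 16*x**2 + 12*x + 9 and u'(x)^2 = 16*x**2 + 16*x + 4.
Integrate each monomial from 0 to 2 using ∫_0^2 c·x^n dx = c·2^(n+1)/(n+1):
  ∫_0^2 u(x)^2 dx = ∫_0^2 (4*x^4 + 8*x^3 + 16*x^2 + 12*x + 9) dx. Term by term:
    ∫_0^2 4*x^4 dx = 128/5;  ∫_0^2 8*x^3 dx = 32;  ∫_0^2 16*x^2 dx = 128/3;
    ∫_0^2 12*x dx = 24;  ∫_0^2 9 dx = 18.
  Sum: 128/5 + 32 + 128/3 + 24 + 18 = 2134/15.
  ∫_0^2 u'(x)^2 dx = ∫_0^2 (16*x^2 + 16*x + 4) dx. Term by term:
    ∫_0^2 16*x^2 dx = 128/3;  ∫_0^2 16*x dx = 32;  ∫_0^2 4 dx = 8.
  Sum: 128/3 + 32 + 8 = 248/3.
Adding: ||u||_{H^1}^2 = 2134/15 + 248/3 = 3374/15.


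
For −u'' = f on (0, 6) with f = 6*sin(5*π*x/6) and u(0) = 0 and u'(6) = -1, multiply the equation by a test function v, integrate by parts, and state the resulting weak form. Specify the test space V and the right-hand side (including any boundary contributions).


V = {v ∈ H^1(0, 6) : v(0) = 0} (test functions vanish at x = 0 where u is specified); weak form: ∫_0^6 u'v' dx = ∫_0^6 (6*sin(5*π*x/6)) v dx − v(6) for all v ∈ V.

Multiply both sides by a test function v and integrate from 0 to 6:
  ∫_0^6 −u''(x) v(x) dx = ∫_0^6 f(x) v(x) dx.
Integrate the LHS by parts once:
  ∫_0^6 −u'' v dx = −[u'(x) v(x)]_0^6 + ∫_0^6 u'(x) v'(x) dx.
Thus ∫_0^6 u'(x) v'(x) dx = ∫_0^6 f(x) v(x) dx + [u'(x) v(x)]_0^6.
Choose V so that boundary terms are either known or forced to vanish.
Mixed BC: u(0) = 0 (Dirichlet) and u'(6) = -1 (Neumann). Define V = {v ∈ H^1(0, 6) : v(0) = 0}. Then [u' v]_0^6 = u'(6)·v(6) − u'(0)·0 = − v(6).
Weak formulation: find u (satisfying any essential BC) such that ∫_0^6 u'(x) v'(x) dx = ∫_0^6 f v dx − v(6) for all v ∈ V (Dirichlet at 0 absorbed into V; Neumann datum at x = 6 contributes the boundary term).
Substituting f(x) = 6*sin(5*π*x/6), the right-hand side is ∫_0^6 (6*sin(5*π*x/6)) v dx − v(6).


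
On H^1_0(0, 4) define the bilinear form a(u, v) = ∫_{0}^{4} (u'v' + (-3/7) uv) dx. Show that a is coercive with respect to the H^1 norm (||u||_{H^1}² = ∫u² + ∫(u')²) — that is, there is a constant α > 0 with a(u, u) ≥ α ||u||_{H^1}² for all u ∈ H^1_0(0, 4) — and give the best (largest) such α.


α = (-48/7 + π^2)/(π^2 + 16)

Coercivity of a(·,·) on H^1_0(0, 4) means a(u, u) ≥ α ||u||_{H^1}² for every u ∈ H^1_0.
The interval has length L = 4, and Poincaré/coercivity depend only on L. Here a(u, u) = ∫(u')² + (-3/7)·∫u².
Here c = -3/7 < 0 with |c| < (π/L)² = π^2/16, so coercivity still holds. The condition a(u,u) ≥ α||u||_{H^1}² reads (1−α)∫(u')² ≥ (α−c)∫u². Any admissible α is ≤ 1 (rapidly oscillating u have ∫u²/∫(u')² → 0), and α = 1 would force 0 ≥ (1−c)∫u², impossible since c < 1; so 1−α > 0. By the sharp Poincaré inequality on H^1_0 of an interval of length L, ∫(u')² ≥ (π/L)²∫u² with equality for the first sine mode sin(π(x−x₀)/L) (x₀ the left endpoint), so the inequality holds for all u iff (1−α)(π/L)² ≥ α − c, i.e. α ≤ ((π/L)² + c)/((π/L)² + 1) = (1 + c(L/π)²)/(1 + (L/π)²). (Direct route, valid since c ≤ 0: Poincaré gives c∫u² ≥ c(L/π)²∫(u')², so a(u,u) ≥ (1 + c(L/π)²)∫(u')², while ||u||_{H^1}² ≤ (1 + (L/π)²)∫(u')²; dividing yields the same α.) With (π/L)² = π^2/16 and c = -3/7, the largest admissible constant is α = ((π/L)² + c)/((π/L)² + 1).
Simplifying, α = (-48/7 + π^2)/(π^2 + 16).


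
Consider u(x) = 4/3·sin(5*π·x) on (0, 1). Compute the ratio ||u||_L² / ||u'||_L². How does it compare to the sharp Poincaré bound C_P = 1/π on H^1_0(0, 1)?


||u||_L² / ||u'||_L² = 1/(5*π) < C_P = 1/π.

u(x) = 4/3·sin(5*π·x), so u'(x) = 20*π*cos(5*π*x)/3.
Writing u(x) = A·sin(kπx/L) with A = 4/3 and k = 5, use ∫_0^L sin²(kπx/L) dx = L/2 and ∫_0^L cos²(kπx/L) dx = L/2.
u² = 16/9·sin²(5*π·x) and (u')² = 400*π^2/9·cos²(5*π·x), and each of sin², cos² integrates to L/2 = 1/2 over (0, 1).
∫_0^1 u² dx = 8/9, so ||u||_L² = 2*sqrt(2)/3.
∫_0^1 (u')² dx = 200*π^2/9, so ||u'||_L² = 10*sqrt(2)*π/3.
Ratio ||u||_L² / ||u'||_L² = 1/(5*π).
Sharp Poincaré constant on H^1_0(0, 1) is C_P = L/π = 1/π, achieved by sin(π·x).
This is the k = 5 harmonic; the ratio L/(kπ) is strictly less than C_P = L/π, consistent with the sharp inequality ||u||_L² ≤ C_P ||u'||_L².


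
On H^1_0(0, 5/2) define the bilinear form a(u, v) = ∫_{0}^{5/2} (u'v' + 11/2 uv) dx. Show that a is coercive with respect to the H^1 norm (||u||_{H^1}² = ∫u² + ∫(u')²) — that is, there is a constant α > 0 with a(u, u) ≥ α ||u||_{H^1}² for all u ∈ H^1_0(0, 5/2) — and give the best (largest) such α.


α = 1

Coercivity of a(·,·) on H^1_0(0, 5/2) means a(u, u) ≥ α ||u||_{H^1}² for every u ∈ H^1_0.
The interval has length L = 5/2, and Poincaré/coercivity depend only on L. Here a(u, u) = ∫(u')² + (11/2)·∫u².
Here c = 11/2 ≥ 1, so a(u,u) = ∫(u')² + c∫u² ≥ ∫(u')² + ∫u² = ||u||_{H^1}², i.e. α = 1 works. No larger α is possible: a(u,u) ≥ α||u||_{H^1}² means (1−α)∫(u')² ≥ (α−c)∫u², and for the modes u_n = sin(nπ(x−x₀)/L) (x₀ the left endpoint) one has ∫u_n²/∫(u_n')² = (L/(nπ))² → 0, so a(u_n,u_n)/||u_n||_{H^1}² → 1. Hence the optimal constant is α = 1.
Therefore α = 1.


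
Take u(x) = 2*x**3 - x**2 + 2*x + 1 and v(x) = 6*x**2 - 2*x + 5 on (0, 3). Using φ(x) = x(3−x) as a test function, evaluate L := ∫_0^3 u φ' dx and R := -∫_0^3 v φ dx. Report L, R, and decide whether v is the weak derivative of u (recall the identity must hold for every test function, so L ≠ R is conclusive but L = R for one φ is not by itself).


LHS = -342/5, RHS = -819/10. No, v is not the weak derivative of u.

u(x) = 2*x**3 - x**2 + 2*x + 1, classical derivative u'(x) = 6*x**2 - 2*x + 2.
φ(x) = x(3−x), so φ'(x) = 3 - 2*x.
Note φ(0) = φ(3) = 0, so the boundary term u·φ vanishes.
LHS = ∫_0^3 u(x) φ'(x) dx = ∫_0^3 (-4*x^4 + 8*x^3 - 7*x^2 + 4*x + 3) dx. Term by term:
  ∫_0^3 -4*x^4 dx = -972/5;  ∫_0^3 8*x^3 dx = 162;  ∫_0^3 -7*x^2 dx = -63;
  ∫_0^3 4*x dx = 18;  ∫_0^3 3 dx = 9.
Sum: -972/5 + 162 − 63 + 18 + 9 = -342/5.
So LHS = -342/5.
∫_0^3 v(x) φ(x) dx = ∫_0^3 (-6*x^4 + 20*x^3 - 11*x^2 + 15*x) dx. Term by term:
  ∫_0^3 -6*x^4 dx = -1458/5;  ∫_0^3 20*x^3 dx = 405;  ∫_0^3 -11*x^2 dx = -99;
  ∫_0^3 15*x dx = 135/2.
Sum: -1458/5 + 405 − 99 + 135/2 = 819/10.
So RHS = -∫_0^3 v(x) φ(x) dx = -819/10.
LHS − RHS = 27/2 ≠ 0, so the identity fails.
(For a valid weak derivative the identity must hold for EVERY test function, in particular this one. The failure shows v is NOT the weak derivative of u.)
Correct weak derivative would be u'(x) = 6*x**2 - 2*x + 2.


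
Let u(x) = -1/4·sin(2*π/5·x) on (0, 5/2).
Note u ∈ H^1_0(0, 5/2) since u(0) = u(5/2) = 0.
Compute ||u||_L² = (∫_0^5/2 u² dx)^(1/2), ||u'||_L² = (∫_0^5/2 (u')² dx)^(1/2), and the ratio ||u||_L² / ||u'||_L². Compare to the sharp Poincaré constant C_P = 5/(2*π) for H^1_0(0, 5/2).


||u||_L² / ||u'||_L² = 5/(2*π) = C_P.

u(x) = -1/4·sin(2*π/5·x), so u'(x) = -π*cos(2*π*x/5)/10.
Writing u(x) = A·sin(kπx/L) with A = -1/4 and k = 1, use ∫_0^L sin²(kπx/L) dx = L/2 and ∫_0^L cos²(kπx/L) dx = L/2.
u² = 1/16·sin²(2*π/5·x) and (u')² = π^2/100·cos²(2*π/5·x), and each of sin², cos² integrates to L/2 = 5/4 over (0, 5/2).
∫_0^5/2 u² dx = 5/64, so ||u||_L² = sqrt(5)/8.
∫_0^5/2 (u')² dx = π^2/80, so ||u'||_L² = sqrt(5)*π/20.
Ratio ||u||_L² / ||u'||_L² = 5/(2*π).
Sharp Poincaré constant on H^1_0(0, 5/2) is C_P = L/π = 5/(2*π), achieved by sin(2*π/5·x).
This is the k = 1 eigenfunction (up to amplitude), so the ratio equals the sharp Poincaré constant exactly.


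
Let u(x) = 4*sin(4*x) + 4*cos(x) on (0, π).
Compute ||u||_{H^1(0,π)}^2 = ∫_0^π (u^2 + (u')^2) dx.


||u||_{H^1(0,π)}^2 = 512/15 + 152*π

u'(x) = -4*sin(x) + 16*cos(4*x).
Expand u² and (u')² and integrate term by term on (0, π), using: for integers n ≥ 1, ∫_0^π sin²(nx) dx = ∫_0^π cos²(nx) dx = π/2; for n ≠ n', ∫_0^π sin(nx)sin(n'x) dx = ∫_0^π cos(nx)cos(n'x) dx = 0; and by product-to-sum, ∫_0^π sin(nx)cos(n'x) dx = ½∫_0^π [sin((n+n')x) + sin((n−n')x)] dx, which is 0 when n+n' is even and 2n/(n²−n'²) when n+n' is odd (it need not vanish on (0, π)).
  u² squared terms: (4)²·∫cos(x)² dx = 16·π/2 = 8*π;  (4)²·∫sin(4x)² dx = 16·π/2 = 8*π.
  u² cross terms: 2·(4)·(4)·∫cos(x)·sin(4x) dx = 32·(8/15) = 256/15.
  So ∫_0^π u² dx = 8*π + 8*π + 256/15 = 256/15 + 16*π.
  (u')² squared terms: (-4)²·∫sin(x)² dx = 16·π/2 = 8*π;  (16)²·∫cos(4x)² dx = 256·π/2 = 128*π.
  (u')² cross terms: 2·(-4)·(16)·∫sin(x)·cos(4x) dx = -128·(-2/15) = 256/15.
  So ∫_0^π (u')² dx = 8*π + 128*π + 256/15 = 256/15 + 136*π.
||u||_{H^1}^2 = (256/15 + 16*π) + (256/15 + 136*π) = 512/15 + 152*π.


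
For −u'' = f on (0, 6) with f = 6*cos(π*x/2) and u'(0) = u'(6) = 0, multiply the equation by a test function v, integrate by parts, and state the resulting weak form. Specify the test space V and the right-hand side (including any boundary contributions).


V = H^1(0, 6) (no boundary constraint on v; u is determined up to an additive constant); weak form: ∫_0^6 u'v' dx = ∫_0^6 (6*cos(π*x/2)) v dx for all v ∈ V.

Multiply both sides by a test function v and integrate from 0 to 6:
  ∫_0^6 −u''(x) v(x) dx = ∫_0^6 f(x) v(x) dx.
Integrate the LHS by parts once:
  ∫_0^6 −u'' v dx = −[u'(x) v(x)]_0^6 + ∫_0^6 u'(x) v'(x) dx.
Thus ∫_0^6 u'(x) v'(x) dx = ∫_0^6 f(x) v(x) dx + [u'(x) v(x)]_0^6.
Choose V so that boundary terms are either known or forced to vanish.
u has homogeneous Neumann: u'(0) = u'(6) = 0. So [u' v]_0^6 = 0·v(6) − 0·v(0) = 0 for any v; take V = H^1(0, 6).
Weak formulation: find u (satisfying any essential BC) such that ∫_0^6 u'(x) v'(x) dx = ∫_0^6 f v dx for all v ∈ V (homogeneous Neumann, so boundary terms vanish).
Substituting f(x) = 6*cos(π*x/2), the right-hand side is ∫_0^6 (6*cos(π*x/2)) v dx.
Compatibility check (pure Neumann): taking v ≡ 1 ∈ V gives 0 = ∫_0^6 f dx + (0) − (0), i.e. ∫_0^6 f dx must equal u'(0) − u'(6) = 0. Indeed ∫_0^6 (6*cos(π*x/2)) dx = 0, so the data are compatible. The solution is then unique only up to an additive constant (fix it e.g. by requiring ∫_0^6 u dx = 0).


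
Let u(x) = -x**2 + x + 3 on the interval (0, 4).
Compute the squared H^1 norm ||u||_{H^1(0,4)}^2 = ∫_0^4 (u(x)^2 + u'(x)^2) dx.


||u||_{H^1}^2 = 1672/15

The H^1 norm (squared) on an interval (0, L) is
  ||u||_{H^1}^2 = ∫_0^L u(x)^2 dx + ∫_0^L u'(x)^2 dx.
Compute u'(x) = 1 - 2*x.
Then u(x)^2 = x**4 - 2*x**3 - 5*x**2 + 6*x + 9 and u'(x)^2 = 4*x**2 - 4*x + 1.
Integrate each monomial from 0 to 4 using ∫_0^4 c·x^n dx = c·4^(n+1)/(n+1):
  ∫_0^4 u(x)^2 dx = ∫_0^4 (x^4 - 2*x^3 - 5*x^2 + 6*x + 9) dx. Term by term:
    ∫_0^4 x^4 dx = 1024/5;  ∫_0^4 -2*x^3 dx = -128;  ∫_0^4 -5*x^2 dx = -320/3;
    ∫_0^4 6*x dx = 48;  ∫_0^4 9 dx = 36.
  Sum: 1024/5 − 128 − 320/3 + 48 + 36 = 812/15.
  ∫_0^4 u'(x)^2 dx = ∫_0^4 (4*x^2 - 4*x + 1) dx. Term by term:
    ∫_0^4 4*x^2 dx = 256/3;  ∫_0^4 -4*x dx = -32;  ∫_0^4 1 dx = 4.
  Sum: 256/3 − 32 + 4 = 172/3.
Adding: ||u||_{H^1}^2 = 812/15 + 172/3 = 1672/15.


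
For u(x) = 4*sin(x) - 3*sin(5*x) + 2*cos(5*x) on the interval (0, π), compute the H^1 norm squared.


||u||_{H^1(0,π)}^2 = 185*π

u'(x) = -10*sin(5*x) + 4*cos(x) - 15*cos(5*x).
Expand u² and (u')² and integrate term by term on (0, π), using: for integers n ≥ 1, ∫_0^π sin²(nx) dx = ∫_0^π cos²(nx) dx = π/2; for n ≠ n', ∫_0^π sin(nx)sin(n'x) dx = ∫_0^π cos(nx)cos(n'x) dx = 0; and by product-to-sum, ∫_0^π sin(nx)cos(n'x) dx = ½∫_0^π [sin((n+n')x) + sin((n−n')x)] dx, which is 0 when n+n' is even and 2n/(n²−n'²) when n+n' is odd (it need not vanish on (0, π)).
  u² squared terms: (-3)²·∫sin(5x)² dx = 9·π/2 = 9*π/2;  (2)²·∫cos(5x)² dx = 4·π/2 = 2*π;  (4)²·∫sin(x)² dx = 16·π/2 = 8*π.
  u² cross terms: 2·(-3)·(2)·∫sin(5x)·cos(5x) dx = -12·(0) = 0;  2·(-3)·(4)·∫sin(5x)·sin(x) dx = -24·(0) = 0;  2·(2)·(4)·∫cos(5x)·sin(x) dx = 16·(0) = 0.
  So ∫_0^π u² dx = 9*π/2 + 2*π + 8*π + 0 + 0 + 0 = 29*π/2.
  (u')² squared terms: (-15)²·∫cos(5x)² dx = 225·π/2 = 225*π/2;  (-10)²·∫sin(5x)² dx = 100·π/2 = 50*π;  (4)²·∫cos(x)² dx = 16·π/2 = 8*π.
  (u')² cross terms: 2·(-15)·(-10)·∫cos(5x)·sin(5x) dx = 300·(0) = 0;  2·(-15)·(4)·∫cos(5x)·cos(x) dx = -120·(0) = 0;  2·(-10)·(4)·∫sin(5x)·cos(x) dx = -80·(0) = 0.
  So ∫_0^π (u')² dx = 225*π/2 + 50*π + 8*π + 0 + 0 + 0 = 341*π/2.
||u||_{H^1}^2 = (29*π/2) + (341*π/2) = 185*π.


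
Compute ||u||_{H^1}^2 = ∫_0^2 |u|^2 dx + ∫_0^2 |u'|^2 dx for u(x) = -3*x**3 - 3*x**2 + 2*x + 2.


||u||_{H^1}^2 = 121216/105

The H^1 norm (squared) on an interval (0, L) is
  ||u||_{H^1}^2 = ∫_0^L u(x)^2 dx + ∫_0^L u'(x)^2 dx.
Compute u'(x) = -9*x**2 - 6*x + 2.
Then u(x)^2 = 9*x**6 + 18*x**5 - 3*x**4 - 24*x**3 - 8*x**2 + 8*x + 4 and u'(x)^2 = 81*x**4 + 108*x**3 - 24*x + 4.
Integrate each monomial from 0 to 2 using ∫_0^2 c·x^n dx = c·2^(n+1)/(n+1):
  ∫_0^2 u(x)^2 dx = ∫_0^2 (9*x^6 + 18*x^5 - 3*x^4 - 24*x^3 - 8*x^2 + 8*x + 4) dx. Term by term:
    ∫_0^2 9*x^6 dx = 1152/7;  ∫_0^2 18*x^5 dx = 192;  ∫_0^2 -3*x^4 dx = -96/5;
    ∫_0^2 -24*x^3 dx = -96;  ∫_0^2 -8*x^2 dx = -64/3;  ∫_0^2 8*x dx = 16;
    ∫_0^2 4 dx = 8.
  Sum: 1152/7 + 192 − 96/5 − 96 − 64/3 + 16 + 8 = 25624/105.
  ∫_0^2 u'(x)^2 dx = ∫_0^2 (81*x^4 + 108*x^3 - 24*x + 4) dx. Term by term:
    ∫_0^2 81*x^4 dx = 2592/5;  ∫_0^2 108*x^3 dx = 432;  ∫_0^2 -24*x dx = -48;
    ∫_0^2 4 dx = 8.
  Sum: 2592/5 + 432 − 48 + 8 = 4552/5.
Adding: ||u||_{H^1}^2 = 25624/105 + 4552/5 = 121216/105.


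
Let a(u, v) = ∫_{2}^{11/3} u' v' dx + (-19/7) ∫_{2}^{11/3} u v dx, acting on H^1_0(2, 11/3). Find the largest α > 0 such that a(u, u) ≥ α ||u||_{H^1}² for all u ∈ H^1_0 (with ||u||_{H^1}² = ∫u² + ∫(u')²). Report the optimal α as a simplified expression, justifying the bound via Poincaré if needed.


α = (-475 + 63*π^2)/(7*(25 + 9*π^2))

Coercivity of a(·,·) on H^1_0(2, 11/3) means a(u, u) ≥ α ||u||_{H^1}² for every u ∈ H^1_0.
The interval has length L = 5/3, and Poincaré/coercivity depend only on L. Here a(u, u) = ∫(u')² + (-19/7)·∫u².
Here c = -19/7 < 0 with |c| < (π/L)² = 9*π^2/25, so coercivity still holds. The condition a(u,u) ≥ α||u||_{H^1}² reads (1−α)∫(u')² ≥ (α−c)∫u². Any admissible α is ≤ 1 (rapidly oscillating u have ∫u²/∫(u')² → 0), and α = 1 would force 0 ≥ (1−c)∫u², impossible since c < 1; so 1−α > 0. By the sharp Poincaré inequality on H^1_0 of an interval of length L, ∫(u')² ≥ (π/L)²∫u² with equality for the first sine mode sin(π(x−x₀)/L) (x₀ the left endpoint), so the inequality holds for all u iff (1−α)(π/L)² ≥ α − c, i.e. α ≤ ((π/L)² + c)/((π/L)² + 1) = (1 + c(L/π)²)/(1 + (L/π)²). (Direct route, valid since c ≤ 0: Poincaré gives c∫u² ≥ c(L/π)²∫(u')², so a(u,u) ≥ (1 + c(L/π)²)∫(u')², while ||u||_{H^1}² ≤ (1 + (L/π)²)∫(u')²; dividing yields the same α.) With (π/L)² = 9*π^2/25 and c = -19/7, the largest admissible constant is α = ((π/L)² + c)/((π/L)² + 1).
Simplifying, α = (-475 + 63*π^2)/(7*(25 + 9*π^2)).


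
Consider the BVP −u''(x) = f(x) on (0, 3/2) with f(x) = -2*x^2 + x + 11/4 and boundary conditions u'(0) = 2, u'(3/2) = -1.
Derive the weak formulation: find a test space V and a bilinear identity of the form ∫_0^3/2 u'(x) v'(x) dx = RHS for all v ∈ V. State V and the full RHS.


V = H^1(0, 3/2) (v unrestricted at boundary; u is determined up to an additive constant); weak form: ∫_0^3/2 u'v' dx = ∫_0^3/2 (-2*x^2 + x + 11/4) v dx − v(3/2) − 2·v(0) for all v ∈ V.

Multiply both sides by a test function v and integrate from 0 to 3/2:
  ∫_0^3/2 −u''(x) v(x) dx = ∫_0^3/2 f(x) v(x) dx.
Integrate the LHS by parts once:
  ∫_0^3/2 −u'' v dx = −[u'(x) v(x)]_0^3/2 + ∫_0^3/2 u'(x) v'(x) dx.
Thus ∫_0^3/2 u'(x) v'(x) dx = ∫_0^3/2 f(x) v(x) dx + [u'(x) v(x)]_0^3/2.
Choose V so that boundary terms are either known or forced to vanish.
u has inhomogeneous Neumann u'(0) = 2, u'(3/2) = -1. [u' v]_0^3/2 = (-1)·v(3/2) − (2)·v(0) = − v(3/2) − 2·v(0). Take V = H^1(0, 3/2); boundary term becomes part of RHS.
Weak formulation: find u (satisfying any essential BC) such that ∫_0^3/2 u'(x) v'(x) dx = ∫_0^3/2 f v dx − v(3/2) − 2·v(0) for all v ∈ V (Neumann data are natural BCs: they enter the RHS as boundary terms).
Substituting f(x) = -2*x^2 + x + 11/4, the right-hand side is ∫_0^3/2 (-2*x^2 + x + 11/4) v dx − v(3/2) − 2·v(0).
Compatibility check (pure Neumann): taking v ≡ 1 ∈ V gives 0 = ∫_0^3/2 f dx + (-1) − (2), i.e. ∫_0^3/2 f dx must equal u'(0) − u'(3/2) = 3. Indeed ∫_0^3/2 (-2*x^2 + x + 11/4) dx = 3, so the data are compatible. The solution is then unique only up to an additive constant (fix it e.g. by requiring ∫_0^3/2 u dx = 0).


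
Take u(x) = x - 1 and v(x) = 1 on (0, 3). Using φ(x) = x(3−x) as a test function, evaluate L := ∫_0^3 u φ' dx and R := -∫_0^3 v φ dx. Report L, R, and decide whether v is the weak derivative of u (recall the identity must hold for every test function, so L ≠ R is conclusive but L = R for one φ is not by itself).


LHS = -9/2, RHS = -9/2. Yes, v = u' weakly.

u(x) = x - 1, classical derivative u'(x) = 1.
φ(x) = x(3−x), so φ'(x) = 3 - 2*x.
Note φ(0) = φ(3) = 0, so the boundary term u·φ vanishes.
LHS = ∫_0^3 u(x) φ'(x) dx = ∫_0^3 (-2*x^2 + 5*x - 3) dx. Term by term:
  ∫_0^3 -2*x^2 dx = -18;  ∫_0^3 5*x dx = 45/2;  ∫_0^3 -3 dx = -9.
Sum: -18 + 45/2 − 9 = -9/2.
So LHS = -9/2.
∫_0^3 v(x) φ(x) dx = ∫_0^3 (-x^2 + 3*x) dx. Term by term:
  ∫_0^3 -x^2 dx = -9;  ∫_0^3 3*x dx = 27/2.
Sum: -9 + 27/2 = 9/2.
So RHS = -∫_0^3 v(x) φ(x) dx = -9/2.
LHS = RHS, so the identity holds for this test φ.
Moreover u is smooth here and v(x) = u'(x) = 1 pointwise, so the identity holds for every test function. Hence v is the weak derivative of u.


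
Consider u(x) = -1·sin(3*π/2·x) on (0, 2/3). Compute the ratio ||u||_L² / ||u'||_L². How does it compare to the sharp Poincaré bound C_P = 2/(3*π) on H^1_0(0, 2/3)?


||u||_L² / ||u'||_L² = 2/(3*π) = C_P.

u(x) = -1·sin(3*π/2·x), so u'(x) = -3*π*cos(3*π*x/2)/2.
Writing u(x) = A·sin(kπx/L) with A = -1 and k = 1, use ∫_0^L sin²(kπx/L) dx = L/2 and ∫_0^L cos²(kπx/L) dx = L/2.
u² = 1·sin²(3*π/2·x) and (u')² = 9*π^2/4·cos²(3*π/2·x), and each of sin², cos² integrates to L/2 = 1/3 over (0, 2/3).
∫_0^2/3 u² dx = 1/3, so ||u||_L² = sqrt(3)/3.
∫_0^2/3 (u')² dx = 3*π^2/4, so ||u'||_L² = sqrt(3)*π/2.
Ratio ||u||_L² / ||u'||_L² = 2/(3*π).
Sharp Poincaré constant on H^1_0(0, 2/3) is C_P = L/π = 2/(3*π), achieved by sin(3*π/2·x).
This is the k = 1 eigenfunction (up to amplitude), so the ratio equals the sharp Poincaré constant exactly.


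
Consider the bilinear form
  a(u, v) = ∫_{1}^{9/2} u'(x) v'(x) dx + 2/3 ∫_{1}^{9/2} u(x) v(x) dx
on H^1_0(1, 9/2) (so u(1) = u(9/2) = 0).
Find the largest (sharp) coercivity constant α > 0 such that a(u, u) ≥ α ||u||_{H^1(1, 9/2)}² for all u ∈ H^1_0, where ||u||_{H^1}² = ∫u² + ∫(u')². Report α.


α = 2*(49 + 6*π^2)/(3*(4*π^2 + 49))

Coercivity of a(·,·) on H^1_0(1, 9/2) means a(u, u) ≥ α ||u||_{H^1}² for every u ∈ H^1_0.
The interval has length L = 7/2, and Poincaré/coercivity depend only on L. Here a(u, u) = ∫(u')² + (2/3)·∫u².
Here 0 < c = 2/3 < 1. The condition a(u,u) ≥ α||u||_{H^1}² reads (1−α)∫(u')² ≥ (α−c)∫u². Any admissible α is ≤ 1 (rapidly oscillating u have ∫u²/∫(u')² → 0), and α = 1 would force 0 ≥ (1−c)∫u², impossible since c < 1; so 1−α > 0. By the sharp Poincaré inequality on H^1_0 of an interval of length L, ∫(u')² ≥ (π/L)²∫u² with equality for the first sine mode sin(π(x−x₀)/L) (x₀ the left endpoint), so the inequality holds for all u iff (1−α)(π/L)² ≥ α − c, i.e. α ≤ ((π/L)² + c)/((π/L)² + 1) = (1 + c(L/π)²)/(1 + (L/π)²). With (π/L)² = 4*π^2/49 and c = 2/3, the largest admissible constant is α = ((π/L)² + c)/((π/L)² + 1).
Simplifying, α = 2*(49 + 6*π^2)/(3*(4*π^2 + 49)).


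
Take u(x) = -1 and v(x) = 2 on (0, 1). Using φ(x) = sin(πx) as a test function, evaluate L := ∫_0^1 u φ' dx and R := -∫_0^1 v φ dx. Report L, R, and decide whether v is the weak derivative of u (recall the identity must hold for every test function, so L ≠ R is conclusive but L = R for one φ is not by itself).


LHS = 0, RHS = -4/π. No, v is not the weak derivative of u.

u(x) = -1, classical derivative u'(x) = 0.
φ(x) = sin(πx), so φ'(x) = π*cos(π*x).
Note φ(0) = φ(1) = 0, so the boundary term u·φ vanishes.
LHS = ∫_0^1 u(x) φ'(x) dx = ∫_0^1 (-π*cos(π*x)) dx. Term by term:
  ∫_0^1 -π*cos(π*x) dx = 0.
So LHS = 0.
∫_0^1 v(x) φ(x) dx = ∫_0^1 (2*sin(π*x)) dx. Term by term:
  ∫_0^1 2*sin(π*x) dx = 4/π.
So RHS = -∫_0^1 v(x) φ(x) dx = -4/π.
LHS − RHS = 4/π ≠ 0, so the identity fails.
(For a valid weak derivative the identity must hold for EVERY test function, in particular this one. The failure shows v is NOT the weak derivative of u.)
Correct weak derivative would be u'(x) = 0.


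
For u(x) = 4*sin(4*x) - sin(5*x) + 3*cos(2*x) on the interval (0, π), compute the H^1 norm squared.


||u||_{H^1(0,π)}^2 = -100/7 + 343*π/2

u'(x) = -6*sin(2*x) + 16*cos(4*x) - 5*cos(5*x).
Expand u² and (u')² and integrate term by term on (0, π), using: for integers n ≥ 1, ∫_0^π sin²(nx) dx = ∫_0^π cos²(nx) dx = π/2; for n ≠ n', ∫_0^π sin(nx)sin(n'x) dx = ∫_0^π cos(nx)cos(n'x) dx = 0; and by product-to-sum, ∫_0^π sin(nx)cos(n'x) dx = ½∫_0^π [sin((n+n')x) + sin((n−n')x)] dx, which is 0 when n+n' is even and 2n/(n²−n'²) when n+n' is odd (it need not vanish on (0, π)).
  u² squared terms: (-1)²·∫sin(5x)² dx = 1·π/2 = π/2;  (3)²·∫cos(2x)² dx = 9·π/2 = 9*π/2;  (4)²·∫sin(4x)² dx = 16·π/2 = 8*π.
  u² cross terms: 2·(-1)·(3)·∫sin(5x)·cos(2x) dx = -6·(10/21) = -20/7;  2·(-1)·(4)·∫sin(5x)·sin(4x) dx = -8·(0) = 0;  2·(3)·(4)·∫cos(2x)·sin(4x) dx = 24·(0) = 0.
  So ∫_0^π u² dx = π/2 + 9*π/2 + 8*π − 20/7 + 0 + 0 = -20/7 + 13*π.
  (u')² squared terms: (-6)²·∫sin(2x)² dx = 36·π/2 = 18*π;  (-5)²·∫cos(5x)² dx = 25·π/2 = 25*π/2;  (16)²·∫cos(4x)² dx = 256·π/2 = 128*π.
  (u')² cross terms: 2·(-6)·(-5)·∫sin(2x)·cos(5x) dx = 60·(-4/21) = -80/7;  2·(-6)·(16)·∫sin(2x)·cos(4x) dx = -192·(0) = 0;  2·(-5)·(16)·∫cos(5x)·cos(4x) dx = -160·(0) = 0.
  So ∫_0^π (u')² dx = 18*π + 25*π/2 + 128*π − 80/7 + 0 + 0 = -80/7 + 317*π/2.
||u||_{H^1}^2 = (-20/7 + 13*π) + (-80/7 + 317*π/2) = -100/7 + 343*π/2.


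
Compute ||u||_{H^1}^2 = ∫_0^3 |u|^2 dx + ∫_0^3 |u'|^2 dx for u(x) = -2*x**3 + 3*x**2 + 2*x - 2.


||u||_{H^1}^2 = 23412/35

The H^1 norm (squared) on an interval (0, L) is
  ||u||_{H^1}^2 = ∫_0^L u(x)^2 dx + ∫_0^L u'(x)^2 dx.
Compute u'(x) = -6*x**2 + 6*x + 2.
Then u(x)^2 = 4*x**6 - 12*x**5 + x**4 + 20*x**3 - 8*x**2 - 8*x + 4 and u'(x)^2 = 36*x**4 - 72*x**3 + 12*x**2 + 24*x + 4.
Integrate each monomial from 0 to 3 using ∫_0^3 c·x^n dx = c·3^(n+1)/(n+1):
  ∫_0^3 u(x)^2 dx = ∫_0^3 (4*x^6 - 12*x^5 + x^4 + 20*x^3 - 8*x^2 - 8*x + 4) dx. Term by term:
    ∫_0^3 4*x^6 dx = 8748/7;  ∫_0^3 -12*x^5 dx = -1458;  ∫_0^3 x^4 dx = 243/5;
    ∫_0^3 20*x^3 dx = 405;  ∫_0^3 -8*x^2 dx = -72;  ∫_0^3 -8*x dx = -36;
    ∫_0^3 4 dx = 12.
  Sum: 8748/7 − 1458 + 243/5 + 405 − 72 − 36 + 12 = 5226/35.
  ∫_0^3 u'(x)^2 dx = ∫_0^3 (36*x^4 - 72*x^3 + 12*x^2 + 24*x + 4) dx. Term by term:
    ∫_0^3 36*x^4 dx = 8748/5;  ∫_0^3 -72*x^3 dx = -1458;  ∫_0^3 12*x^2 dx = 108;
    ∫_0^3 24*x dx = 108;  ∫_0^3 4 dx = 12.
  Sum: 8748/5 − 1458 + 108 + 108 + 12 = 2598/5.
Adding: ||u||_{H^1}^2 = 5226/35 + 2598/5 = 23412/35.
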